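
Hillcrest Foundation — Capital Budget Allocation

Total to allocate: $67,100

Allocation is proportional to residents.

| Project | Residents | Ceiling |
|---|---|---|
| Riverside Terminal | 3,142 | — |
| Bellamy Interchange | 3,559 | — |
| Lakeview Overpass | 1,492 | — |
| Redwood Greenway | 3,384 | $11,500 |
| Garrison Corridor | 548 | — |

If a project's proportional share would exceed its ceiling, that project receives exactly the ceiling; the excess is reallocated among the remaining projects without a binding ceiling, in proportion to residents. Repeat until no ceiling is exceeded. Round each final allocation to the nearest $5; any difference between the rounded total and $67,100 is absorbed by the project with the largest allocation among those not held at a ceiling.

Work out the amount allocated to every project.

Total residents = 12,125.
Pro-rata shares before constraints: Riverside Terminal 17,387.89; Bellamy Interchange 19,695.58; Lakeview Overpass 8,256.76; Redwood Greenway 18,727.13; Garrison Corridor 3,032.64.
Cap binds for Redwood Greenway ($11,500); balance $55,600 reallocated over remaining residents 8,741.
Remaining shares: Riverside Terminal 19,985.72 → $19,985; Bellamy Interchange 22,638.19 → $22,640; Lakeview Overpass 9,490.36 → $9,490; Garrison Corridor 3,485.73 → $3,485.

Riverside Terminal: $19,985; Bellamy Interchange: $22,640; Lakeview Overpass: $9,490; Redwood Greenway: $11,500; Garrison Corridor: $3,485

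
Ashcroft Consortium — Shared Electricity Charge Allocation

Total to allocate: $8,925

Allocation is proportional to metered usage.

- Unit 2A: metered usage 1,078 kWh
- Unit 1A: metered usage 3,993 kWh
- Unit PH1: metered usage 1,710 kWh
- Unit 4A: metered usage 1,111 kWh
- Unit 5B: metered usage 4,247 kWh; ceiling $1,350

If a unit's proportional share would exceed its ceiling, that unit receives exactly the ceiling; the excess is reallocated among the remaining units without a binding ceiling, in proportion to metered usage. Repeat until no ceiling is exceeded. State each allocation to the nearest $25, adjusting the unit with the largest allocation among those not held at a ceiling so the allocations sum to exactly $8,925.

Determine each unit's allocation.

Unit 2A: $1,025 · Unit 1A: $3,825 · Unit PH1: $1,650 · Unit 4A: $1,075 · Unit 5B: $1,350

Combined metered usage = 12,139.
Unconstrained shares: Unit 2A 792.58; Unit 1A 2,935.79; Unit PH1 1,257.25; Unit 4A 816.84; Unit 5B 3,122.54.
Cap binds for Unit 5B ($1,350); balance $7,575 reallocated over remaining metered usage 7,892.
Shares after redistribution: Unit 2A 1,034.70 → $1,025; Unit 1A 3,832.61 → $3,825; Unit PH1 1,641.31 → $1,650; Unit 4A 1,066.37 → $1,075.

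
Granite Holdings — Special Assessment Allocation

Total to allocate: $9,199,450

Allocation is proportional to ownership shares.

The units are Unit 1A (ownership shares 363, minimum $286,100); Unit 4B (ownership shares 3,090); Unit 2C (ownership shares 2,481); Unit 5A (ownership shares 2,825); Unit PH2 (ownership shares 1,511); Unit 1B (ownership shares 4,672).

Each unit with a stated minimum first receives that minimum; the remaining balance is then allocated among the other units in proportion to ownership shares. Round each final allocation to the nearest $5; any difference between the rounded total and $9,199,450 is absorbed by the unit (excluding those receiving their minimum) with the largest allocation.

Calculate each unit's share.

Fund the minimums — Unit 1A $286,100. Balance $8,913,350.
Balance split over remaining ownership shares 14,579: Unit 4B 1,889,172.89 → $1,889,175; Unit 2C 1,516,840.75 → $1,516,840; Unit 5A 1,727,156.44 → $1,727,155; Unit PH2 923,799.43 → $923,800; Unit 1B 2,856,380.49 → $2,856,380.

Unit 1A: $286,100 | Unit 4B: $1,889,175 | Unit 2C: $1,516,840 | Unit 5A: $1,727,155 | Unit PH2: $923,800 | Unit 1B: $2,856,380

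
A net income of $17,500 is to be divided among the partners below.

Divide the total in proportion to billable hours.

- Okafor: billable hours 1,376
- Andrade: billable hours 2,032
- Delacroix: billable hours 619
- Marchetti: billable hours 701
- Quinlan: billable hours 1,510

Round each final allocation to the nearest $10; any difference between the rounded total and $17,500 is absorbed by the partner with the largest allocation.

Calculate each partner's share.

Okafor: $3,860 · Andrade: $5,690 · Delacroix: $1,740 · Marchetti: $1,970 · Quinlan: $4,240

Sum of billable hours: 6,238.
Pro-rata amounts: Okafor 1,376/6,238 × $17,500 = 3,860.21; Andrade 2,032/6,238 × $17,500 = 5,700.55; Delacroix 619/6,238 × $17,500 = 1,736.53; Marchetti 701/6,238 × $17,500 = 1,966.58; Quinlan 1,510/6,238 × $17,500 = 4,236.13.
After rounding ($10): Okafor $3,860; Andrade $5,700; Delacroix $1,740; Marchetti $1,970; Quinlan $4,240. Sum = $17,510.
Difference $17,500 − $17,510 = −$10 applied to largest allocation (Andrade): Andrade becomes $5,690.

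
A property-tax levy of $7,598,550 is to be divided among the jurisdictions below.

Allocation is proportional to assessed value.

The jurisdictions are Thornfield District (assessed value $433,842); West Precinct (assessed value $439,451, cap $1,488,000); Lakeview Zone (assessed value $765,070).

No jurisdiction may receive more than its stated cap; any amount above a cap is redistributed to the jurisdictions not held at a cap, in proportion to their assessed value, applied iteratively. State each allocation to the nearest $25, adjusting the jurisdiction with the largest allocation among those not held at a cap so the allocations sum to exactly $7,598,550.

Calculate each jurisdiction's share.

Thornfield District: $2,211,175; West Precinct: $1,488,000; Lakeview Zone: $3,899,375

Total assessed value = 1,638,363.
Pro-rata shares before constraints: Thornfield District 2,012,112.17; West Precinct 2,038,126.10; Lakeview Zone 3,548,311.73.
Cap binds for West Precinct ($1,488,000); residual $6,110,550 reallocated over remaining assessed value 1,198,912.
Shares after redistribution: Thornfield District 2,211,182.50 → $2,211,175; Lakeview Zone 3,899,367.50 → $3,899,375.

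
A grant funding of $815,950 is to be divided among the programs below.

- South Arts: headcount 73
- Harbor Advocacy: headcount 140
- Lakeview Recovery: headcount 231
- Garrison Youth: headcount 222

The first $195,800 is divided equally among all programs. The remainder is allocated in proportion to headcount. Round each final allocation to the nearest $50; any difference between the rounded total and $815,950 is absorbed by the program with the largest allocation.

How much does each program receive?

First tranche $195,800 split equally: $48,950 each.
Remainder $620,150 by headcount (total 666): South Arts 67,974.40 → $67,950; Harbor Advocacy 130,361.86 → $130,350; Lakeview Recovery 215,097.07 → $215,100; Garrison Youth 206,716.67 → $206,700.
Rounding difference +$50 on remainder applied to Lakeview Recovery.
Totals: South Arts $48,950 + $67,950 = $116,900; Harbor Advocacy $48,950 + $130,350 = $179,300; Lakeview Recovery $48,950 + $215,150 = $264,100; Garrison Youth $48,950 + $206,700 = $255,650.

South Arts: $116,900 · Harbor Advocacy: $179,300 · Lakeview Recovery: $264,100 · Garrison Youth: $255,650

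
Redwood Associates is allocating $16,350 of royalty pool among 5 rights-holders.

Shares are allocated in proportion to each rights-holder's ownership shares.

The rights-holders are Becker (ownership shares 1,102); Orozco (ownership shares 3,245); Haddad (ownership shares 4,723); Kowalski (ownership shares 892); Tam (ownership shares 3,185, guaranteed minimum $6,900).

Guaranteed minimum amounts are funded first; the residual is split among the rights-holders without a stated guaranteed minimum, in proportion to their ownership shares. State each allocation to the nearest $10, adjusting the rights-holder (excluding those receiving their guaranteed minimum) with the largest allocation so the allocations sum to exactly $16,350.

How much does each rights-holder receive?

Becker: $1,050 · Orozco: $3,080 · Haddad: $4,470 · Kowalski: $850 · Tam: $6,900

Fund the minimums — Tam $6,900. Balance $9,450.
Balance split over remaining ownership shares 9,962: Becker 1,045.36 → $1,050; Orozco 3,078.22 → $3,080; Haddad 4,480.26 → $4,480; Kowalski 846.16 → $850.
Rounding difference −$10 applied to Haddad → $4,470.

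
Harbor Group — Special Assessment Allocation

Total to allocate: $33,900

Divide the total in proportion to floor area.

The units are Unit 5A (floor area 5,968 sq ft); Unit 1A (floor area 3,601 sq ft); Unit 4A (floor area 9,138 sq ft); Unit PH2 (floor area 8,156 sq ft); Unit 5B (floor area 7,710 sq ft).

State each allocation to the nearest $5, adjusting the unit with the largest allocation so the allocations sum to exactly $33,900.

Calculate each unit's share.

Unit 5A: $5,850; Unit 1A: $3,530; Unit 4A: $8,965; Unit PH2: $7,995; Unit 5B: $7,560

Floor area total: 34,573.
Proportional shares: Unit 5A 5,968/34,573 × $33,900 = 5,851.83; Unit 1A 3,601/34,573 × $33,900 = 3,530.90; Unit 4A 9,138/34,573 × $33,900 = 8,960.12; Unit PH2 8,156/34,573 × $33,900 = 7,997.23; Unit 5B 7,710/34,573 × $33,900 = 7,559.92.
Rounded to nearest $5: Unit 5A $5,850; Unit 1A $3,530; Unit 4A $8,960; Unit PH2 $7,995; Unit 5B $7,560. Sum = $33,895.
Difference $33,900 − $33,895 = +$5 applied to largest allocation (Unit 4A): Unit 4A becomes $8,965.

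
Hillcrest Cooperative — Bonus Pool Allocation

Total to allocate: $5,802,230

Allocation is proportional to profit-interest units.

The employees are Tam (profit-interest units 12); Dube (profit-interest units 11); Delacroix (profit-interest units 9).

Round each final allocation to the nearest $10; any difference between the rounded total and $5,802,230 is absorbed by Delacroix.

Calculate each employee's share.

Total profit-interest units = 32.
Pro-rata amounts: Tam 12/32 × $5,802,230 = 2,175,836.25; Dube 11/32 × $5,802,230 = 1,994,516.56; Delacroix 9/32 × $5,802,230 = 1,631,877.19.
At nearest $10: Tam $2,175,840; Dube $1,994,520; Delacroix $1,631,880. Sum = $5,802,240.
Difference $5,802,230 − $5,802,240 = −$10 applied to Delacroix: Delacroix becomes $1,631,870.

Tam: $2,175,840 | Dube: $1,994,520 | Delacroix: $1,631,870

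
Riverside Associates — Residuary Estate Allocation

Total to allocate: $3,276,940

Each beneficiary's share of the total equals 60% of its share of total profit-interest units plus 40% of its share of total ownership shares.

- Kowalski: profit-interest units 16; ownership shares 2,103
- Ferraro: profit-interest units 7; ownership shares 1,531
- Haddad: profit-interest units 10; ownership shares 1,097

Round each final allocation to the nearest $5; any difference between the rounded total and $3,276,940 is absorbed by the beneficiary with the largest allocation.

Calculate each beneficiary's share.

Totals — profit-interest units 33, ownership shares 4,731.
Composite weights (60% profit-interest units + 40% ownership shares): Kowalski 0.4687; Ferraro 0.2567; Haddad 0.2746.
Raw shares: Kowalski 1,535,951.10; Ferraro 841,245.61; Haddad 899,743.28.
Rounded to nearest $5: Kowalski $1,535,950; Ferraro $841,245; Haddad $899,745. Sum = $3,276,940.
No rounding difference to absorb.

Kowalski: $1,535,950 · Ferraro: $841,245 · Haddad: $899,745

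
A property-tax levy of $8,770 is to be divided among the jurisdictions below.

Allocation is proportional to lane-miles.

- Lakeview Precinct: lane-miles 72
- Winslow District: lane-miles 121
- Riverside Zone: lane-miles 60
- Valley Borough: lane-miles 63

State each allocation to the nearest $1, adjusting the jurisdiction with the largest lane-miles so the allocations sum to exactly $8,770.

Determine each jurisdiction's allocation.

Lakeview Precinct: $1,998 · Winslow District: $3,359 · Riverside Zone: $1,665 · Valley Borough: $1,748

Sum of lane-miles: 316.
Pro-rata amounts: Lakeview Precinct 72/316 × $8,770 = 1,998.23; Winslow District 121/316 × $8,770 = 3,358.13; Riverside Zone 60/316 × $8,770 = 1,665.19; Valley Borough 63/316 × $8,770 = 1,748.45.
Rounded to nearest $1: Lakeview Precinct $1,998; Winslow District $3,358; Riverside Zone $1,665; Valley Borough $1,748. Sum = $8,769.
Difference $8,770 − $8,769 = +$1 applied to largest lane-miles (Winslow District): Winslow District becomes $3,359.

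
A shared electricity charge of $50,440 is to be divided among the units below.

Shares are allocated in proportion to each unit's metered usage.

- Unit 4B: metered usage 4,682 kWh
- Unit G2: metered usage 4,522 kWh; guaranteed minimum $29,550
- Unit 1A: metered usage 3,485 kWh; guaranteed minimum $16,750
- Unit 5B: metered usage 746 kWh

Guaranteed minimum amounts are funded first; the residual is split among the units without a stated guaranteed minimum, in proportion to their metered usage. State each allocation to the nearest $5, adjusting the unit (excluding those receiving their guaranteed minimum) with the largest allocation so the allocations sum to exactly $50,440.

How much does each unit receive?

Guaranteed amounts: Unit G2 $29,550; Unit 1A $16,750. Balance $4,140.
Balance split over remaining metered usage 5,428: Unit 4B 3,571.02 → $3,570; Unit 5B 568.98 → $570.

Unit 4B: $3,570 · Unit G2: $29,550 · Unit 1A: $16,750 · Unit 5B: $570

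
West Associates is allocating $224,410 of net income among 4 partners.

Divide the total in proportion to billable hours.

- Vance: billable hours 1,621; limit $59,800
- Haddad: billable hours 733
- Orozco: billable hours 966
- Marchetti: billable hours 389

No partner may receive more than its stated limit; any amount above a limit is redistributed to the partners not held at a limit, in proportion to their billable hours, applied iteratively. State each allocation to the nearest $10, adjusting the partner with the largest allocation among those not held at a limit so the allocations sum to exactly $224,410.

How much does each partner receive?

Vance: $59,800 · Haddad: $57,790 · Orozco: $76,150 · Marchetti: $30,670

Billable hours total: 3,709.
Proportional shares (ignoring caps): Vance 98,077.27; Haddad 44,349.56; Orozco 58,447.04; Marchetti 23,536.13.
Capped: Vance ($59,800); residual $164,610 reallocated over remaining billable hours 2,088.
Shares after redistribution: Haddad 57,786.94 → $57,790; Orozco 76,155.78 → $76,160; Marchetti 30,667.28 → $30,670.
Rounding difference −$10 applied to Orozco → $76,150.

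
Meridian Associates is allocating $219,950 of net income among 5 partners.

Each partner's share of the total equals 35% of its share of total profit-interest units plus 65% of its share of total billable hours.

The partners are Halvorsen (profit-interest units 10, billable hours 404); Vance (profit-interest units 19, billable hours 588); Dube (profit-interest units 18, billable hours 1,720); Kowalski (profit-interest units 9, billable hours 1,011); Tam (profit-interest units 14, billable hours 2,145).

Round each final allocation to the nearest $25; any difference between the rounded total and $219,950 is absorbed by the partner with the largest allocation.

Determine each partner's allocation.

Halvorsen: $20,850; Vance: $35,225; Dube: $61,700; Kowalski: $34,525; Tam: $67,650

Totals — profit-interest units 70, billable hours 5,868.
Composite weights (35% profit-interest units + 65% billable hours): Halvorsen 0.0948; Vance 0.1601; Dube 0.2805; Kowalski 0.1570; Tam 0.3076.
Raw shares: Halvorsen 20,840.52; Vance 35,221.24; Dube 61,701.45; Kowalski 34,529.68; Tam 67,657.11.
At nearest $25: Halvorsen $20,850; Vance $35,225; Dube $61,700; Kowalski $34,525; Tam $67,650. Sum = $219,950.
Rounded total matches; no reconciliation needed.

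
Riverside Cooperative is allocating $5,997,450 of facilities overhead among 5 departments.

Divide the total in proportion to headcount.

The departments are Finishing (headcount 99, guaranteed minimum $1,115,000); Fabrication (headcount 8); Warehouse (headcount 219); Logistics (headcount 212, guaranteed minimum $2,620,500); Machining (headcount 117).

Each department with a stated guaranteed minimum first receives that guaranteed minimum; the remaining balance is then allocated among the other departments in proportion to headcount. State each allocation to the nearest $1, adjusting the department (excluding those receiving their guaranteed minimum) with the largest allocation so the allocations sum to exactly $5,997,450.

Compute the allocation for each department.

Finishing: $1,115,000 · Fabrication: $52,603 · Warehouse: $1,440,021 · Logistics: $2,620,500 · Machining: $769,326

Guaranteed amounts: Finishing $1,115,000; Logistics $2,620,500. Remaining pool $2,261,950.
Remaining pool split over remaining headcount 344: Fabrication 52,603.49 → $52,603; Warehouse 1,440,020.49 → $1,440,020; Machining 769,326.02 → $769,326.
Rounding difference +$1 applied to Warehouse → $1,440,021.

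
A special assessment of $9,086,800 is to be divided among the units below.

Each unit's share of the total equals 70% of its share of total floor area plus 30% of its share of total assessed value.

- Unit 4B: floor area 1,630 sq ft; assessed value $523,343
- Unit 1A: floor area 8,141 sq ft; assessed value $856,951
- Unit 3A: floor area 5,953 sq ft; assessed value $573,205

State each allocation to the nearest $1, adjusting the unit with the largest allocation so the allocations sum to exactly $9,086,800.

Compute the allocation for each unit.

Unit 4B: $1,389,684; Unit 1A: $4,489,088; Unit 3A: $3,208,028

Floor area total 15,724; assessed value total 1,953,499.
Blended shares (70% floor area + 30% assessed value): Unit 4B 0.1529; Unit 1A 0.4940; Unit 3A 0.3530.
Pro-rata amounts: Unit 4B 1,389,683.65; Unit 1A 4,489,087.99; Unit 3A 3,208,028.36.
Rounded to nearest $1: Unit 4B $1,389,684; Unit 1A $4,489,088; Unit 3A $3,208,028. Sum = $9,086,800.
Sum already equals the total — no adjustment.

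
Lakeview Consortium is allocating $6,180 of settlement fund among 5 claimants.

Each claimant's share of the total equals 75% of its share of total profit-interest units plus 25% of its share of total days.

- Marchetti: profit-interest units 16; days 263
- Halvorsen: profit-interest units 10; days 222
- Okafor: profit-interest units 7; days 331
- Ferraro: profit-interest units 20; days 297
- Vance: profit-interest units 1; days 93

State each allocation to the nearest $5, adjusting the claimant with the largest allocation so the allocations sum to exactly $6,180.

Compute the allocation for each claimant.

Marchetti: $1,710 | Halvorsen: $1,145 | Okafor: $1,025 | Ferraro: $2,095 | Vance: $205

Profit-interest units total 54; days total 1,206.
Composite weights (75% profit-interest units + 25% days): Marchetti 0.2767; Halvorsen 0.1849; Okafor 0.1658; Ferraro 0.3393; Vance 0.0332.
Pro-rata amounts: Marchetti 1,710.26; Halvorsen 1,142.74; Okafor 1,024.88; Ferraro 2,097.15; Vance 204.98.
Rounded to nearest $5: Marchetti $1,710; Halvorsen $1,145; Okafor $1,025; Ferraro $2,095; Vance $205. Sum = $6,180.
Sum already equals the total — no adjustment.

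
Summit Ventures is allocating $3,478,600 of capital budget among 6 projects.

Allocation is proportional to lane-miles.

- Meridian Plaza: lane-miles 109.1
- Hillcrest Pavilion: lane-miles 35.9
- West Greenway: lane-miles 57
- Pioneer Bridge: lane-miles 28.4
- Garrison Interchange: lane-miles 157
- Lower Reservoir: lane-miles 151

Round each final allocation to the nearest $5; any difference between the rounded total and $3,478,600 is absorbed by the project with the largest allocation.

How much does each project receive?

Meridian Plaza: $704,895 | Hillcrest Pavilion: $231,950 | West Greenway: $368,275 | Pioneer Bridge: $183,490 | Garrison Interchange: $1,014,380 | Lower Reservoir: $975,610

Lane-miles total: 538.4.
Raw shares: Meridian Plaza 109.1/538.4 × $3,478,600 = 704,894.61; Hillcrest Pavilion 35.9/538.4 × $3,478,600 = 231,949.74; West Greenway 57/538.4 × $3,478,600 = 368,276.75; Pioneer Bridge 28.4/538.4 × $3,478,600 = 183,492.27; Garrison Interchange 157/538.4 × $3,478,600 = 1,014,376.30; Lower Reservoir 151/538.4 × $3,478,600 = 975,610.33.
At nearest $5: Meridian Plaza $704,895; Hillcrest Pavilion $231,950; West Greenway $368,275; Pioneer Bridge $183,490; Garrison Interchange $1,014,375; Lower Reservoir $975,610. Sum = $3,478,595.
Difference $3,478,600 − $3,478,595 = +$5 applied to largest allocation (Garrison Interchange): Garrison Interchange becomes $1,014,380.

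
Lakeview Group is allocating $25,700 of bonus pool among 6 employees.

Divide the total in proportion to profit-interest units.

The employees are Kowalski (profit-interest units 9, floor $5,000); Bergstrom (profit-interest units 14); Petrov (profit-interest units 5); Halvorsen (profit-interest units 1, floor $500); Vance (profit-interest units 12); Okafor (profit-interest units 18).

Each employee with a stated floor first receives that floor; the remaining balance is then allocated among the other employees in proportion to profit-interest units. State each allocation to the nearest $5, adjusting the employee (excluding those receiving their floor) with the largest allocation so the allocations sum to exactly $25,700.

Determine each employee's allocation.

Kowalski: $5,000 | Bergstrom: $5,770 | Petrov: $2,060 | Halvorsen: $500 | Vance: $4,945 | Okafor: $7,425

Minimums first: Kowalski $5,000; Halvorsen $500. Remaining pool $20,200.
Remaining pool split over remaining profit-interest units 49: Bergstrom 5,771.43 → $5,770; Petrov 2,061.22 → $2,060; Vance 4,946.94 → $4,945; Okafor 7,420.41 → $7,420.
Rounding difference +$5 applied to Okafor → $7,425.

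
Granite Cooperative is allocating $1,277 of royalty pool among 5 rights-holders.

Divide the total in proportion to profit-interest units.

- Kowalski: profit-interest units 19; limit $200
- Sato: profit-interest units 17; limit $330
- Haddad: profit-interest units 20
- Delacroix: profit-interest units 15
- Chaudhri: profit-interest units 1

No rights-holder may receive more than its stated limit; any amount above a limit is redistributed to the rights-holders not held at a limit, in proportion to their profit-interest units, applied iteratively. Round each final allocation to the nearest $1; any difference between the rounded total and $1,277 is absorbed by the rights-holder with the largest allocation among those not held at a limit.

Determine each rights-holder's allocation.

Kowalski: $200 | Sato: $330 | Haddad: $415 | Delacroix: $311 | Chaudhri: $21

Combined profit-interest units = 72.
Pro-rata shares before constraints: Kowalski 336.99; Sato 301.51; Haddad 354.72; Delacroix 266.04; Chaudhri 17.74.
Held at cap: Kowalski ($200); remaining pool $1,077 reallocated over remaining profit-interest units 53.
Held at cap: Sato ($330); remaining pool $747 reallocated over remaining profit-interest units 36.
Shares after redistribution: Haddad 415.00 → $415; Delacroix 311.25 → $311; Chaudhri 20.75 → $21.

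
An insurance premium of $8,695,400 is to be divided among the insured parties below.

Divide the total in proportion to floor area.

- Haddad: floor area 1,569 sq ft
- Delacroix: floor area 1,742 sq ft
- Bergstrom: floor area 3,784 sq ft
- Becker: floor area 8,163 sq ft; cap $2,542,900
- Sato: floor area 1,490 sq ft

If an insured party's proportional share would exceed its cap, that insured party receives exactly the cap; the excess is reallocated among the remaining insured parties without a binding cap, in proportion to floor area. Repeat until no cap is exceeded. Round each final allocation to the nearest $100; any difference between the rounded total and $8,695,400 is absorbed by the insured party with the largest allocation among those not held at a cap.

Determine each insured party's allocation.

Sum of floor area: 16,748.
Pro-rata shares before constraints: Haddad 814,609.66; Delacroix 904,429.59; Bergstrom 1,964,616.29; Becker 4,238,150.84; Sato 773,593.62.
Capped: Becker ($2,542,900); balance $6,152,500 reallocated over remaining floor area 8,585.
Shares after redistribution: Haddad 1,124,434.77 → $1,124,400; Delacroix 1,248,416.42 → $1,248,400; Bergstrom 2,711,829.94 → $2,711,800; Sato 1,067,818.87 → $1,067,800.
Rounding difference +$100 applied to Bergstrom → $2,711,900.

Haddad: $1,124,400 | Delacroix: $1,248,400 | Bergstrom: $2,711,900 | Becker: $2,542,900 | Sato: $1,067,800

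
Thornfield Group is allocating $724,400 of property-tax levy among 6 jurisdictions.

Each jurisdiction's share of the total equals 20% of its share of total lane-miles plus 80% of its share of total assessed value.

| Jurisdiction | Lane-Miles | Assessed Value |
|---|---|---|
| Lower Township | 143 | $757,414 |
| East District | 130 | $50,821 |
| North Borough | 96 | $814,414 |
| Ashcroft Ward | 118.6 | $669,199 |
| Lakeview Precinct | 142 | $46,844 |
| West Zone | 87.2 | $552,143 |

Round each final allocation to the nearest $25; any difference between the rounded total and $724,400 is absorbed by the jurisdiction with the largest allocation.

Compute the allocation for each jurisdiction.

Lower Township: $180,750 · East District: $36,475 · North Borough: $182,650 · Ashcroft Ward: $158,125 · Lakeview Precinct: $38,100 · West Zone: $128,300

Totals — lane-miles 716.8, assessed value 2,890,835.
Blended shares (20% lane-miles + 80% assessed value): Lower Township 0.2495; East District 0.0503; North Borough 0.2522; Ashcroft Ward 0.2183; Lakeview Precinct 0.0526; West Zone 0.1771.
Pro-rata amounts: Lower Township 180,740.53; East District 36,463.66; North Borough 182,667.54; Ashcroft Ward 158,124.50; Lakeview Precinct 38,091.84; West Zone 128,311.93.
After rounding ($25): Lower Township $180,750; East District $36,475; North Borough $182,675; Ashcroft Ward $158,125; Lakeview Precinct $38,100; West Zone $128,300. Sum = $724,425.
Difference $724,400 − $724,425 = −$25 applied to largest allocation (North Borough): North Borough becomes $182,650.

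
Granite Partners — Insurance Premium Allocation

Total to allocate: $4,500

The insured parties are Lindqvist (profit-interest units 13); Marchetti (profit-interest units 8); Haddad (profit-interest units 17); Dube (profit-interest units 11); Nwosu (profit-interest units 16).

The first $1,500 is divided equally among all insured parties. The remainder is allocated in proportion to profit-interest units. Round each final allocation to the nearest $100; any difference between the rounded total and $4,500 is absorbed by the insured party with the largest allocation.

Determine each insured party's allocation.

Lindqvist: $900 · Marchetti: $700 · Haddad: $1,100 · Dube: $800 · Nwosu: $1,000

$1,500 shared equally gives $300 per insured party.
Remainder $3,000 by profit-interest units (total 65): Lindqvist 600.00 → $600; Marchetti 369.23 → $400; Haddad 784.62 → $800; Dube 507.69 → $500; Nwosu 738.46 → $700.
Totals: Lindqvist $300 + $600 = $900; Marchetti $300 + $400 = $700; Haddad $300 + $800 = $1,100; Dube $300 + $500 = $800; Nwosu $300 + $700 = $1,000.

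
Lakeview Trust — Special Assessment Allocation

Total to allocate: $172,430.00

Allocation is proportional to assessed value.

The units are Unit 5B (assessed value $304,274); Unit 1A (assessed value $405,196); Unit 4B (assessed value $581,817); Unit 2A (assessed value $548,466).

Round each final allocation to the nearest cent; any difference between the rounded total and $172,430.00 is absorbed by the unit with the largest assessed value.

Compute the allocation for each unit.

Unit 5B: $28,517.94 | Unit 1A: $37,976.81 | Unit 4B: $54,530.53 | Unit 2A: $51,404.72

Combined assessed value = 304,274 + 405,196 + 581,817 + 548,466 = 1,839,753.
Unrounded shares: Unit 5B 28,517.9401; Unit 1A 37,976.8079; Unit 4B 54,530.5295; Unit 2A 51,404.7225.
At nearest cent: Unit 5B $28,517.94; Unit 1A $37,976.81; Unit 4B $54,530.53; Unit 2A $51,404.72. Sum = $172,430.00.
Rounded total matches; no reconciliation needed.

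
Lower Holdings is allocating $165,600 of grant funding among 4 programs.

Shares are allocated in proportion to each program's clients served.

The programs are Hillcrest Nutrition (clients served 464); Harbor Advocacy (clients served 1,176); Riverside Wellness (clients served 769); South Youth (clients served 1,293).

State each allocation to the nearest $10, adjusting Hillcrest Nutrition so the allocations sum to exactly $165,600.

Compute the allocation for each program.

Total clients served = 3,702.
Proportional shares: Hillcrest Nutrition 464/3,702 × $165,600 = 20,755.92; Harbor Advocacy 1,176/3,702 × $165,600 = 52,605.51; Riverside Wellness 769/3,702 × $165,600 = 34,399.35; South Youth 1,293/3,702 × $165,600 = 57,839.22.
Rounded to nearest $10: Hillcrest Nutrition $20,760; Harbor Advocacy $52,610; Riverside Wellness $34,400; South Youth $57,840. Sum = $165,610.
Difference $165,600 − $165,610 = −$10 applied to Hillcrest Nutrition: Hillcrest Nutrition becomes $20,750.

Hillcrest Nutrition: $20,750; Harbor Advocacy: $52,610; Riverside Wellness: $34,400; South Youth: $57,840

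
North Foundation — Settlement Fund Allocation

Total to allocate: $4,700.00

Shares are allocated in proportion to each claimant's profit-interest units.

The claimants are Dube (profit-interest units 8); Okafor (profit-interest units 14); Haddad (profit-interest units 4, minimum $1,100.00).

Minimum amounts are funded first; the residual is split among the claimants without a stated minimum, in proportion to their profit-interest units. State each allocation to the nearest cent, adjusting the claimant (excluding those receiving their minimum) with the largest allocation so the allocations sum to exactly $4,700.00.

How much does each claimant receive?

Dube: $1,309.09; Okafor: $2,290.91; Haddad: $1,100.00

Minimums first: Haddad $1,100.00. Residual $3,600.00.
Residual split over remaining profit-interest units 22: Dube 1,309.0909 → $1,309.09; Okafor 2,290.9091 → $2,290.91.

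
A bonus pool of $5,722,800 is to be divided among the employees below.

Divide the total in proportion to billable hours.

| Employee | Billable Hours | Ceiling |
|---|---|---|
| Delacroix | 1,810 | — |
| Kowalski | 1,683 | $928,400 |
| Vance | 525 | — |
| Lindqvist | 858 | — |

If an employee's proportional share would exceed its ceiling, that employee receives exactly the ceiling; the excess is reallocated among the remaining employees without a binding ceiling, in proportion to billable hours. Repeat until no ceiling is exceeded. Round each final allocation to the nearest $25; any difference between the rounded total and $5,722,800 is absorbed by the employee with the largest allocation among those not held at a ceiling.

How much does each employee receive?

Combined billable hours = 4,876.
Pro-rata shares before constraints: Delacroix 2,124,337.16; Kowalski 1,975,281.46; Vance 616,175.14; Lindqvist 1,007,006.23.
Held at cap: Kowalski ($928,400); residual $4,794,400 reallocated over remaining billable hours 3,193.
Remaining shares: Delacroix 2,717,777.64 → $2,717,775; Vance 788,305.67 → $788,300; Lindqvist 1,288,316.69 → $1,288,325.

Delacroix: $2,717,775 | Kowalski: $928,400 | Vance: $788,300 | Lindqvist: $1,288,325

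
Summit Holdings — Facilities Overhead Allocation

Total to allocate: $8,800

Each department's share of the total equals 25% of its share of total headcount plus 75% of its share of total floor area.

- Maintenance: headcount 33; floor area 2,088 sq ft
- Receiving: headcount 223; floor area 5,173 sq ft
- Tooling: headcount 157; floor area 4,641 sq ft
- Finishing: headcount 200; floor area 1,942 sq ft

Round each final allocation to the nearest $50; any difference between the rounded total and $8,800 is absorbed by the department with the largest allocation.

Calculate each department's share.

Maintenance: $1,100 | Receiving: $3,250 | Tooling: $2,800 | Finishing: $1,650

Headcount total 613; floor area total 13,844.
Blended shares (25% headcount + 75% floor area): Maintenance 0.1266; Receiving 0.3712; Tooling 0.3155; Finishing 0.1868.
Proportional shares: Maintenance 1,113.87; Receiving 3,266.51; Tooling 2,776.01; Finishing 1,643.61.
Rounded to nearest $50: Maintenance $1,100; Receiving $3,250; Tooling $2,800; Finishing $1,650. Sum = $8,800.
No rounding difference to absorb.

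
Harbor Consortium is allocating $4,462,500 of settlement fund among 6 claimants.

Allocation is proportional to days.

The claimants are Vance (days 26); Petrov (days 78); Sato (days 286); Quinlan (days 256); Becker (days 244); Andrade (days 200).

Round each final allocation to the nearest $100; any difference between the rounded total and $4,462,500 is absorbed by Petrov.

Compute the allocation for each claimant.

Total days = 1,090.
Proportional shares: Vance 26/1,090 × $4,462,500 = 106,444.95; Petrov 78/1,090 × $4,462,500 = 319,334.86; Sato 286/1,090 × $4,462,500 = 1,170,894.50; Quinlan 256/1,090 × $4,462,500 = 1,048,073.39; Becker 244/1,090 × $4,462,500 = 998,944.95; Andrade 200/1,090 × $4,462,500 = 818,807.34.
After rounding ($100): Vance $106,400; Petrov $319,300; Sato $1,170,900; Quinlan $1,048,100; Becker $998,900; Andrade $818,800. Sum = $4,462,400.
Difference $4,462,500 − $4,462,400 = +$100 applied to Petrov: Petrov becomes $319,400.

Vance: $106,400 | Petrov: $319,400 | Sato: $1,170,900 | Quinlan: $1,048,100 | Becker: $998,900 | Andrade: $818,800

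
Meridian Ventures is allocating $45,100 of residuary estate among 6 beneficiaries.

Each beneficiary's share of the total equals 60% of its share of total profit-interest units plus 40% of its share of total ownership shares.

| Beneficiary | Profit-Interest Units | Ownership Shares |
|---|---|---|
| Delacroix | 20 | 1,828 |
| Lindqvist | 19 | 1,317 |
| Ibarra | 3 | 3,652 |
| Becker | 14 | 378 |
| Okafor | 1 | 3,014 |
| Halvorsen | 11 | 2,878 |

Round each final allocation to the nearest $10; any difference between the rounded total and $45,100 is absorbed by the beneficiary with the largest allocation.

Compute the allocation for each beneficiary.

Totals — profit-interest units 68, ownership shares 13,067.
Blended shares (60% profit-interest units + 40% ownership shares): Delacroix 0.2324; Lindqvist 0.2080; Ibarra 0.1383; Becker 0.1351; Okafor 0.1011; Halvorsen 0.1852.
Unrounded shares: Delacroix 10,482.52; Lindqvist 9,379.10; Ibarra 6,235.69; Becker 6,093.03; Okafor 4,559.00; Halvorsen 8,350.65.
Rounded to nearest $10: Delacroix $10,480; Lindqvist $9,380; Ibarra $6,240; Becker $6,090; Okafor $4,560; Halvorsen $8,350. Sum = $45,100.
No rounding difference to absorb.

Delacroix: $10,480; Lindqvist: $9,380; Ibarra: $6,240; Becker: $6,090; Okafor: $4,560; Halvorsen: $8,350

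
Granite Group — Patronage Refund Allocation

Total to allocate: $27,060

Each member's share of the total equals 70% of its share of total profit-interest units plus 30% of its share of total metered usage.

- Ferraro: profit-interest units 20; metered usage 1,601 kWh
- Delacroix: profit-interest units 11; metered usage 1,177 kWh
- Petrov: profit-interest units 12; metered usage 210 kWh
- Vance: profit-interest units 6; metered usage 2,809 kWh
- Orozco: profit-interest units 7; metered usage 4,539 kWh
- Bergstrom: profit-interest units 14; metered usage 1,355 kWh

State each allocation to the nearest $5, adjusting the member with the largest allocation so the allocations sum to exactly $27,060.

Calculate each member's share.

Totals — profit-interest units 70, metered usage 11,691.
Blended shares (70% profit-interest units + 30% metered usage): Ferraro 0.2411; Delacroix 0.1402; Petrov 0.1254; Vance 0.1321; Orozco 0.1865; Bergstrom 0.1748.
Pro-rata amounts: Ferraro 6,523.70; Delacroix 3,793.89; Petrov 3,393.02; Vance 3,574.11; Orozco 5,045.99; Bergstrom 4,729.29.
At nearest $5: Ferraro $6,525; Delacroix $3,795; Petrov $3,395; Vance $3,575; Orozco $5,045; Bergstrom $4,730. Sum = $27,065.
Difference $27,060 − $27,065 = −$5 applied to largest allocation (Ferraro): Ferraro becomes $6,520.

Ferraro: $6,520 | Delacroix: $3,795 | Petrov: $3,395 | Vance: $3,575 | Orozco: $5,045 | Bergstrom: $4,730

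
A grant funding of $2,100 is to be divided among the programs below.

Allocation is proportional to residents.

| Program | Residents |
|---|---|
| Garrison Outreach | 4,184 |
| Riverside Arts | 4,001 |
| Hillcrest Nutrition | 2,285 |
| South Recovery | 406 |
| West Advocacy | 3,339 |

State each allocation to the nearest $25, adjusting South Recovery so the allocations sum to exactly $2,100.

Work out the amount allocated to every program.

Garrison Outreach: $625; Riverside Arts: $600; Hillcrest Nutrition: $350; South Recovery: $25; West Advocacy: $500

Sum of residents: 14,215.
Unrounded shares: Garrison Outreach 4,184/14,215 × $2,100 = 618.11; Riverside Arts 4,001/14,215 × $2,100 = 591.07; Hillcrest Nutrition 2,285/14,215 × $2,100 = 337.57; South Recovery 406/14,215 × $2,100 = 59.98; West Advocacy 3,339/14,215 × $2,100 = 493.27.
At nearest $25: Garrison Outreach $625; Riverside Arts $600; Hillcrest Nutrition $350; South Recovery $50; West Advocacy $500. Sum = $2,125.
Difference $2,100 − $2,125 = −$25 applied to South Recovery: South Recovery becomes $25.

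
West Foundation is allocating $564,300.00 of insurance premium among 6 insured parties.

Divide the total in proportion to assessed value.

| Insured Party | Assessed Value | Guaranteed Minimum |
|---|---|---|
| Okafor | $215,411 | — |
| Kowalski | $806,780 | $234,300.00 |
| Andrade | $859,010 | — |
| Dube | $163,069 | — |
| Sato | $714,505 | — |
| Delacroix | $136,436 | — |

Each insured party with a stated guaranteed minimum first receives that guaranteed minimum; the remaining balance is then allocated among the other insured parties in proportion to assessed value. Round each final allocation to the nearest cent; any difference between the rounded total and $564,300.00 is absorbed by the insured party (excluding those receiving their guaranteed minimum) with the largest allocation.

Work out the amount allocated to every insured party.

Minimums first: Kowalski $234,300.00. Balance $330,000.00.
Balance split over remaining assessed value 2,088,431: Okafor 34,037.8159 → $34,037.82; Andrade 135,735.0566 → $135,735.06; Dube 25,767.0806 → $25,767.08; Sato 112,901.3360 → $112,901.34; Delacroix 21,558.7108 → $21,558.71.
Rounding difference −$0.01 applied to Andrade → $135,735.05.

Okafor: $34,037.82 · Kowalski: $234,300.00 · Andrade: $135,735.05 · Dube: $25,767.08 · Sato: $112,901.34 · Delacroix: $21,558.71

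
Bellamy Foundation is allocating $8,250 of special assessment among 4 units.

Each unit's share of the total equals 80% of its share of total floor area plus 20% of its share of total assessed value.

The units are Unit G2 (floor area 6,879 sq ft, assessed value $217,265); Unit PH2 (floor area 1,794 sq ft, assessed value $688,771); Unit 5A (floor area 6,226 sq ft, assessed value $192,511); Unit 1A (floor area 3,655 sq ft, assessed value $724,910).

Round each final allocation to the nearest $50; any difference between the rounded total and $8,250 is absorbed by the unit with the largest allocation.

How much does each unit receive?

Unit G2: $2,650 | Unit PH2: $1,250 | Unit 5A: $2,400 | Unit 1A: $1,950

Totals — floor area 18,554, assessed value 1,823,457.
Composite weights (80% floor area + 20% assessed value): Unit G2 0.3204; Unit PH2 0.1529; Unit 5A 0.2896; Unit 1A 0.2371.
Proportional shares: Unit G2 2,643.58; Unit PH2 1,261.41; Unit 5A 2,388.90; Unit 1A 1,956.10.
Rounded to nearest $50: Unit G2 $2,650; Unit PH2 $1,250; Unit 5A $2,400; Unit 1A $1,950. Sum = $8,250.
Sum already equals the total — no adjustment.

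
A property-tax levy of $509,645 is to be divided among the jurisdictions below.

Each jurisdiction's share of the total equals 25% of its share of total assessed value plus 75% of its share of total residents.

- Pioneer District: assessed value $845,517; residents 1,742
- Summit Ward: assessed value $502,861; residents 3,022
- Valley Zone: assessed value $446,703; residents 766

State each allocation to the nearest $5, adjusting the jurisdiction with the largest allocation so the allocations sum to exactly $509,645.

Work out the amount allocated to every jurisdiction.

Pioneer District: $180,420; Summit Ward: $244,575; Valley Zone: $84,650

Totals — assessed value 1,795,081, residents 5,530.
Blended shares (25% assessed value + 75% residents): Pioneer District 0.3540; Summit Ward 0.4799; Valley Zone 0.1661.
Proportional shares: Pioneer District 180,420.19; Summit Ward 244,572.79; Valley Zone 84,652.02.
Rounded to nearest $5: Pioneer District $180,420; Summit Ward $244,575; Valley Zone $84,650. Sum = $509,645.
Rounded total matches; no reconciliation needed.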